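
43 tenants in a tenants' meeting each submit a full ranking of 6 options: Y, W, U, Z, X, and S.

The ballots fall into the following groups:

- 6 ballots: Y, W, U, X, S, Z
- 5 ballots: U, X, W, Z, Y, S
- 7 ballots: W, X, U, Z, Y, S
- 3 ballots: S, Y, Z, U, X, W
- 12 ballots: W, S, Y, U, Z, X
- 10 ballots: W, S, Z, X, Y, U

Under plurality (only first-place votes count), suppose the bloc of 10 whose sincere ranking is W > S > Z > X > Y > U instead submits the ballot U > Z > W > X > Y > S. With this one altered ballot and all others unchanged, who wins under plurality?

First-place totals with the altered ballot: Y 6, W 19, U 15, Z 0, X 0, S 3.
The winner is unchanged: still W.

W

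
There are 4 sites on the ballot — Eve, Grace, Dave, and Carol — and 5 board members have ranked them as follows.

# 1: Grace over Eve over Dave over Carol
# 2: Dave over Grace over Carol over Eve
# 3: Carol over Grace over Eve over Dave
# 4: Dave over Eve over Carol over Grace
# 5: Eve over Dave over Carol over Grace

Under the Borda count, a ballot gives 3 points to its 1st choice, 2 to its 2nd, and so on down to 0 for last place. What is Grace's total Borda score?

7

Borda scores:
  Eve: 2 + 0 + 1 + 2 + 3 = 8
  Grace: 3 + 2 + 2 + 0 + 0 = 7
  Dave: 1 + 3 + 0 + 3 + 2 = 9
  Carol: 0 + 1 + 3 + 1 + 1 = 6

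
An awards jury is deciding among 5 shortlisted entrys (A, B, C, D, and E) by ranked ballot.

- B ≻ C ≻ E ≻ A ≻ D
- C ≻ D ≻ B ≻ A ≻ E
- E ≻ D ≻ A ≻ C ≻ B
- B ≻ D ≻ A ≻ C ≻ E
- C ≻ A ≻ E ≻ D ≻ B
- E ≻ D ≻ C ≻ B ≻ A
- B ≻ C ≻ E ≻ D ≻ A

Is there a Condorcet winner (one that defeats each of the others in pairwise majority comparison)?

Head-to-head results (7 voters total):
A vs B: B wins 5–2.
A vs C: C wins 5–2.
A vs D: D wins 5–2.
A vs E: E wins 4–3.
B vs C: C wins 4–3.
B vs D: D wins 4–3.
B vs E: B wins 4–3.
C vs D: C wins 4–3.
C vs E: C wins 5–2.
D vs E: E wins 5–2.
C beats each rival — A (5–2), B (4–3), D (4–3), E (5–2) — so C is the Condorcet winner.

Yes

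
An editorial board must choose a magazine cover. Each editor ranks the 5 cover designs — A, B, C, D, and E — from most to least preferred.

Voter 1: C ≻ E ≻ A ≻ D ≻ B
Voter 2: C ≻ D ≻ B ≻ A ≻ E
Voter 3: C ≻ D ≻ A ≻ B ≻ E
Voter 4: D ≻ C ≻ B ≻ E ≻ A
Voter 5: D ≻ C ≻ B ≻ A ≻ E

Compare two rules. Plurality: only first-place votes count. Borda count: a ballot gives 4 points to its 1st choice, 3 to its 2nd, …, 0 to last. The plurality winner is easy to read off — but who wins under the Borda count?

Plurality first-place counts: A 0, B 0, C 3, D 2, E 0 → C.
Borda totals: A 6, B 7, C 18, D 15, E 4 → C.

C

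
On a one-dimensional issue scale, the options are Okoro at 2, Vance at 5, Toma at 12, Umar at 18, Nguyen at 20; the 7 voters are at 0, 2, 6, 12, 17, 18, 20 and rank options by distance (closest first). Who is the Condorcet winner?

Toma

With single-peaked preferences on a line, the Condorcet winner is the candidate closest to the median voter.
The median voter (position 12) is closest to Toma at 12.
Check: Toma vs Vance — voters closer to Toma: 4 of 7.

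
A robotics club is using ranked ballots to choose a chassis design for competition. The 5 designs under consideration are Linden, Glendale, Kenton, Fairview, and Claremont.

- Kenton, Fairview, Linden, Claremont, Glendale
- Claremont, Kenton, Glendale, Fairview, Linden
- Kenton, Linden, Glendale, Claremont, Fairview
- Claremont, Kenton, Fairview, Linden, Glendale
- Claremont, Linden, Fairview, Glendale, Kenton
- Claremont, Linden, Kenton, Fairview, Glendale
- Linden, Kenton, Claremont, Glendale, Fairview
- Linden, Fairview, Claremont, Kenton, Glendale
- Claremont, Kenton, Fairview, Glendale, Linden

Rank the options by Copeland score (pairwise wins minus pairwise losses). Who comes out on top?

Pairwise results:
  Linden vs Glendale: Linden wins 7–2.
  Linden vs Kenton: Kenton wins 5–4.
  Linden vs Fairview: Linden wins 5–4.
  Linden vs Claremont: Claremont wins 5–4.
  Glendale vs Kenton: Kenton wins 8–1.
  Glendale vs Fairview: Fairview wins 6–3.
  Glendale vs Claremont: Claremont wins 8–1.
  Kenton vs Fairview: Kenton wins 7–2.
  Kenton vs Claremont: Claremont wins 6–3.
  Fairview vs Claremont: Claremont wins 7–2.
Copeland scores (wins − losses):
  Linden: 2 − 2 = 0
  Glendale: 0 − 4 = -4
  Kenton: 3 − 1 = 2
  Fairview: 1 − 3 = -2
  Claremont: 4 − 0 = 4
Claremont has the best Copeland score.

Claremont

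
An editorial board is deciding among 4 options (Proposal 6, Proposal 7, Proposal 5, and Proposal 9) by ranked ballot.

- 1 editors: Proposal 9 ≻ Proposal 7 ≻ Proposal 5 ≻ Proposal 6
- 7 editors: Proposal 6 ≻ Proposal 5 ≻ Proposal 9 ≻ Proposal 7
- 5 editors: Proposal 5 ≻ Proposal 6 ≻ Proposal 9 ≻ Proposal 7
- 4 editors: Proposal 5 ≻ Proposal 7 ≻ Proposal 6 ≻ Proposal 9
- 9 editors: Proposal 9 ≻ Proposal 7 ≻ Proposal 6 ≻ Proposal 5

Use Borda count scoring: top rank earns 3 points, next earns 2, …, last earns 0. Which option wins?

Borda scores:
  Proposal 6: 0 + 7·3 + 5·2 + 4·1 + 9·1 = 44
  Proposal 7: 2 + 7·0 + 5·0 + 4·2 + 9·2 = 28
  Proposal 5: 1 + 7·2 + 5·3 + 4·3 + 9·0 = 42
  Proposal 9: 3 + 7·1 + 5·1 + 4·0 + 9·3 = 42
Proposal 6 has the highest total.

Proposal 6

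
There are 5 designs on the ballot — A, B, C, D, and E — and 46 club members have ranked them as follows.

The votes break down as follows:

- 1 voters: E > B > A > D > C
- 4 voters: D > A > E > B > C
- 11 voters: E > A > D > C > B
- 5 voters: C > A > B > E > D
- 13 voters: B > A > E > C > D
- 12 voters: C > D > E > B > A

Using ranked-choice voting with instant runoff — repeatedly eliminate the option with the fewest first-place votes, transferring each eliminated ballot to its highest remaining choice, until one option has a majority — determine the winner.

Round 1: C 17, B 13, E 12, D 4, A 0. A has the fewest and is eliminated.
Round 2: C 17, B 13, E 12, D 4. D has the fewest and is eliminated.
Round 3: C 17, E 16, B 13. B has the fewest and is eliminated.
Round 4: E 29, C 17. E has a majority.

E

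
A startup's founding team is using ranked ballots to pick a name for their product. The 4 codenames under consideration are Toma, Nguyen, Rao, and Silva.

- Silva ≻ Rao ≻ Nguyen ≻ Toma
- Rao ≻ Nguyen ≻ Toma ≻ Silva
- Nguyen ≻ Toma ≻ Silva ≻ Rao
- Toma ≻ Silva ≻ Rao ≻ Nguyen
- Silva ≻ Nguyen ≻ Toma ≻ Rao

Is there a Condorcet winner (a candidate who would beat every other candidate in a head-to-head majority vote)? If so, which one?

No Condorcet winner

Head-to-head results (5 voters total):
Toma vs Nguyen: Nguyen wins 4–1.
Toma vs Rao: Toma wins 3–2.
Toma vs Silva: Toma wins 3–2.
Nguyen vs Rao: Rao wins 3–2.
Nguyen vs Silva: Silva wins 3–2.
Rao vs Silva: Silva wins 4–1.
No candidate beats all others: Toma beats Rao beats Nguyen beats Toma, a majority cycle.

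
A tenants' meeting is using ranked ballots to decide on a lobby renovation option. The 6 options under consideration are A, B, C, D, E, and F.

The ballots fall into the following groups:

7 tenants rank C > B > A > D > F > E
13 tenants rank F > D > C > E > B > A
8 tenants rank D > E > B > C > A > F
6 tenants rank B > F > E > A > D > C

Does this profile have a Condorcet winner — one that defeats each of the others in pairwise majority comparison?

Head-to-head results (34 voters total):
A vs B: B wins 34–0.
A vs C: C wins 28–6.
A vs D: D wins 21–13.
A vs E: E wins 27–7.
A vs F: F wins 19–15.
B vs C: C wins 20–14.
B vs D: D wins 21–13.
B vs E: E wins 21–13.
B vs F: B wins 21–13.
C vs D: D wins 27–7.
C vs E: C wins 20–14.
C vs F: F wins 19–15.
D vs E: D wins 28–6.
D vs F: F wins 19–15.
E vs F: F wins 26–8.
No candidate beats all others: B beats F beats C beats B, a majority cycle.

No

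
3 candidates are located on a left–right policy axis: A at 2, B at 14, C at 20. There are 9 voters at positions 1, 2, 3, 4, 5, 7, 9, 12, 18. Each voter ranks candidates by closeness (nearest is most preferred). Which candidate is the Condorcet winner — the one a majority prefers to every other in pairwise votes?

A

With single-peaked preferences on a line, the Condorcet winner is the candidate closest to the median voter.
The median voter (position 5) is closest to A at 2.
Check: A vs C — voters closer to A: 7 of 9.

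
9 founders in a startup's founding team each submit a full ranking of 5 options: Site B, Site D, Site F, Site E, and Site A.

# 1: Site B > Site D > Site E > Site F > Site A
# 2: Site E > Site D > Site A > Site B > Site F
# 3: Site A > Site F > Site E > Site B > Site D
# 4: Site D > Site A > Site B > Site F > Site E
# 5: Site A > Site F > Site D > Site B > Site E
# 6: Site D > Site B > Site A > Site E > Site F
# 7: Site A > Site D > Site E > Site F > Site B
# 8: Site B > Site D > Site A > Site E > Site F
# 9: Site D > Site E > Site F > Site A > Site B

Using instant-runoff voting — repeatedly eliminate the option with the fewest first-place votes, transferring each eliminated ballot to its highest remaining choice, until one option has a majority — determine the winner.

Site D

Round 1: Site D 3, Site A 3, Site B 2, Site E 1, Site F 0. Site F has the fewest and is eliminated.
Round 2: Site D 3, Site A 3, Site B 2, Site E 1. Site E has the fewest and is eliminated.
Round 3: Site D 4, Site A 3, Site B 2. Site B has the fewest and is eliminated.
Round 4: Site D 6, Site A 3. Site D has a majority.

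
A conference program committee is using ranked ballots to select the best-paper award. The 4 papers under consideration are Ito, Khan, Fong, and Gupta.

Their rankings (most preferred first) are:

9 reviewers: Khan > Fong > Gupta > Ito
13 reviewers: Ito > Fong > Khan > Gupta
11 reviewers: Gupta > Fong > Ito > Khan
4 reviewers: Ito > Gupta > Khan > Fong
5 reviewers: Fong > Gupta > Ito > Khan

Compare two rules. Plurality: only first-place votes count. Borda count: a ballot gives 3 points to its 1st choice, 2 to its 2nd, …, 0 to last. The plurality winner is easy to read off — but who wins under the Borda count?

Fong

Plurality first-place counts: Ito 17, Khan 9, Fong 5, Gupta 11 → Ito.
Borda totals: Ito 67, Khan 44, Fong 81, Gupta 60 → Fong.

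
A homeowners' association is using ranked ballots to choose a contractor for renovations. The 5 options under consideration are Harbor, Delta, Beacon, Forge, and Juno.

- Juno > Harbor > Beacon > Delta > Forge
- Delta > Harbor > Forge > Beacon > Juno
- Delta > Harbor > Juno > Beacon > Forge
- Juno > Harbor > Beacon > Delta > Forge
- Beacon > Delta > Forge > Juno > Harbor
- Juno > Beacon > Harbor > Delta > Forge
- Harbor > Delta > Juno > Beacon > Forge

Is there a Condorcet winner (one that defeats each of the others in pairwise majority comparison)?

Head-to-head results (7 voters total):
Harbor vs Delta: Harbor wins 4–3.
Harbor vs Beacon: Harbor wins 5–2.
Harbor vs Forge: Harbor wins 6–1.
Harbor vs Juno: Juno wins 4–3.
Delta vs Beacon: Beacon wins 4–3.
Delta vs Forge: Delta wins 7–0.
Delta vs Juno: Delta wins 4–3.
Beacon vs Forge: Beacon wins 6–1.
Beacon vs Juno: Juno wins 5–2.
Forge vs Juno: Juno wins 5–2.
No candidate beats all others: Harbor beats Delta beats Juno beats Harbor, a majority cycle.

No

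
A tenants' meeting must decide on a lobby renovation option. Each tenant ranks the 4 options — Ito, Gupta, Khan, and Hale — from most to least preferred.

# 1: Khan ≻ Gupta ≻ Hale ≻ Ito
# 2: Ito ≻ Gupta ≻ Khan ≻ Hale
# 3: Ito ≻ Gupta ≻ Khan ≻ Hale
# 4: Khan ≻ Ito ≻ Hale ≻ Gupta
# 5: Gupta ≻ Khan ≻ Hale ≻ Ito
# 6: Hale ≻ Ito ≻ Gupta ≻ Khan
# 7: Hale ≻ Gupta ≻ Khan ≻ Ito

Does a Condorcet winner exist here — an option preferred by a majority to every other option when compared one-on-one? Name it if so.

No Condorcet winner

Head-to-head results (7 voters total):
Ito vs Gupta: Ito wins 4–3.
Ito vs Khan: Khan wins 4–3.
Ito vs Hale: Hale wins 4–3.
Gupta vs Khan: Gupta wins 5–2.
Gupta vs Hale: Gupta wins 4–3.
Khan vs Hale: Khan wins 5–2.
No candidate beats all others: Ito beats Gupta beats Khan beats Ito, a majority cycle.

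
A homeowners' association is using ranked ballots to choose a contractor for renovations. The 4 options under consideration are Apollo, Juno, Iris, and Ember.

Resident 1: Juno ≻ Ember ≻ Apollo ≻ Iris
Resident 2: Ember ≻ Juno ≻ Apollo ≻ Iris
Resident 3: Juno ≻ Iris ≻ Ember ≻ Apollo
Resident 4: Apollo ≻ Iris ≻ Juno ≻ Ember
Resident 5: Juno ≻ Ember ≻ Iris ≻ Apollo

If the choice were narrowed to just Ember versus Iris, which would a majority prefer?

Ballots ranking Ember above Iris: 3.
Ballots ranking Iris above Ember: 2.
Ember wins the head-to-head, 3–2.

Ember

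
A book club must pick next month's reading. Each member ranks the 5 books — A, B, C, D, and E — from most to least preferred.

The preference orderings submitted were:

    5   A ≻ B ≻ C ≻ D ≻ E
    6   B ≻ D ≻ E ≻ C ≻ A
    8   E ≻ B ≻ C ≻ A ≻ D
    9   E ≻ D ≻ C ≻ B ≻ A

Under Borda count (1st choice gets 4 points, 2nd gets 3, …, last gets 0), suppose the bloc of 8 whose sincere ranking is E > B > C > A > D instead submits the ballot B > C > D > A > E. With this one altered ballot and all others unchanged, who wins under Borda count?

Borda totals with the altered ballot: A 28, B 80, C 58, D 66, E 48.
The switch changes the winner from E to B.

B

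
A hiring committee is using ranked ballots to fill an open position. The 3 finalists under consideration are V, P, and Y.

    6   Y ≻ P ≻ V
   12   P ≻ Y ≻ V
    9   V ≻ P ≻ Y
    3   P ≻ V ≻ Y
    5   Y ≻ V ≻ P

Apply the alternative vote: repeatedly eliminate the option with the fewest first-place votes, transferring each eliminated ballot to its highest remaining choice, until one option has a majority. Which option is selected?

Round 1: P 15, Y 11, V 9. V has the fewest and is eliminated.
Round 2: P 24, Y 11. P has a majority.

P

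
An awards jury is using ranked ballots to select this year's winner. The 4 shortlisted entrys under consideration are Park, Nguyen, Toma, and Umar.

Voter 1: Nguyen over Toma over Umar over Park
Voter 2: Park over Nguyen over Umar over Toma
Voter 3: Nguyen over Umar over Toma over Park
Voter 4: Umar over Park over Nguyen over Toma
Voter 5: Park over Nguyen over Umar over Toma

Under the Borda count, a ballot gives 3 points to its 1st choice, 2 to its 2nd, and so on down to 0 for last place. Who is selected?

Borda scores:
  Park: 0 + 3 + 0 + 2 + 3 = 8
  Nguyen: 3 + 2 + 3 + 1 + 2 = 11
  Toma: 2 + 0 + 1 + 0 + 0 = 3
  Umar: 1 + 1 + 2 + 3 + 1 = 8
Nguyen has the highest total.

Nguyen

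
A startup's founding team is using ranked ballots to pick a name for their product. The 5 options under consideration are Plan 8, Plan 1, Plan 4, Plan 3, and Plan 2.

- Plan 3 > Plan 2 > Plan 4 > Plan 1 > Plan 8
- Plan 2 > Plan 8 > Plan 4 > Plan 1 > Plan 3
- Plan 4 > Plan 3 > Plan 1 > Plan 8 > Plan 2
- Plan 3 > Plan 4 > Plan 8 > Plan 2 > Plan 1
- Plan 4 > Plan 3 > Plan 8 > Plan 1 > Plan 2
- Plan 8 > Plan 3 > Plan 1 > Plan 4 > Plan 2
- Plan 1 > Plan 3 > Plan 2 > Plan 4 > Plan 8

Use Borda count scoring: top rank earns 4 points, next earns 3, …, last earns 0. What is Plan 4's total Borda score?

Borda scores:
  Plan 8: 0 + 3 + 1 + 2 + 2 + 4 + 0 = 12
  Plan 1: 1 + 1 + 2 + 0 + 1 + 2 + 4 = 11
  Plan 4: 2 + 2 + 4 + 3 + 4 + 1 + 1 = 17
  Plan 3: 4 + 0 + 3 + 4 + 3 + 3 + 3 = 20
  Plan 2: 3 + 4 + 0 + 1 + 0 + 0 + 2 = 10

17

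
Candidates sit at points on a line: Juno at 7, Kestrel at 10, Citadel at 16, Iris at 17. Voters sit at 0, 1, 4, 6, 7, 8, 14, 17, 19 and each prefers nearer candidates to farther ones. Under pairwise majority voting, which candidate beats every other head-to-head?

Juno

With single-peaked preferences on a line, the Condorcet winner is the candidate closest to the median voter.
The median voter (position 7) is closest to Juno at 7.
Check: Juno vs Iris — voters closer to Juno: 6 of 9.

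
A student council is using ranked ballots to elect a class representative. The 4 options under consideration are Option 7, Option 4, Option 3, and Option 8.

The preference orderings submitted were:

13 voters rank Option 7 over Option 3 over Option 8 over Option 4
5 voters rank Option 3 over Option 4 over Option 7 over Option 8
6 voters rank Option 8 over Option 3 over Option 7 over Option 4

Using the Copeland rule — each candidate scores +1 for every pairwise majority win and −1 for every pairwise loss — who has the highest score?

Option 7

Pairwise results:
  Option 7 vs Option 4: Option 7 wins 19–5.
  Option 7 vs Option 3: Option 7 wins 13–11.
  Option 7 vs Option 8: Option 7 wins 18–6.
  Option 4 vs Option 3: Option 3 wins 24–0.
  Option 4 vs Option 8: Option 8 wins 19–5.
  Option 3 vs Option 8: Option 3 wins 18–6.
Copeland scores (wins − losses):
  Option 7: 3 − 0 = 3
  Option 4: 0 − 3 = -3
  Option 3: 2 − 1 = 1
  Option 8: 1 − 2 = -1
Option 7 has the best Copeland score.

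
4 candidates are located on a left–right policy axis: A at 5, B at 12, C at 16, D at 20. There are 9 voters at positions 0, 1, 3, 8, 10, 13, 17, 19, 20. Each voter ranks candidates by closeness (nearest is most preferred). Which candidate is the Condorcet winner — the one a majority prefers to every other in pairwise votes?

With single-peaked preferences on a line, the Condorcet winner is the candidate closest to the median voter.
The median voter (position 10) is closest to B at 12.
Check: B vs D — voters closer to B: 6 of 9.

B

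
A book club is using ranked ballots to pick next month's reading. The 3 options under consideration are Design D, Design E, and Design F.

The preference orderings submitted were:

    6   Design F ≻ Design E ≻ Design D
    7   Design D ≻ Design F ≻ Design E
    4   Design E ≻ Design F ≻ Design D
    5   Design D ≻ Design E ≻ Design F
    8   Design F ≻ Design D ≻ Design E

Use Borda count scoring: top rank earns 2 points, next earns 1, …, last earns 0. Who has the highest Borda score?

Borda scores:
  Design D: 6·0 + 7·2 + 4·0 + 5·2 + 8·1 = 32
  Design E: 6·1 + 7·0 + 4·2 + 5·1 + 8·0 = 19
  Design F: 6·2 + 7·1 + 4·1 + 5·0 + 8·2 = 39
Design F has the highest total.

Design F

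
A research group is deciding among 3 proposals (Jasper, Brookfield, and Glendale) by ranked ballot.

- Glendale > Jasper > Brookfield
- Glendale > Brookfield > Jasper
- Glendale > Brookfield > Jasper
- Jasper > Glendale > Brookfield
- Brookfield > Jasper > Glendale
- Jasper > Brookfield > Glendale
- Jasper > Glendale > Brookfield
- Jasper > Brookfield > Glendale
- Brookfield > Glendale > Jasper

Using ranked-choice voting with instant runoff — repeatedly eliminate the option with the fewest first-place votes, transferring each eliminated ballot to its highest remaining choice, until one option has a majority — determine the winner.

Round 1: Jasper 4, Glendale 3, Brookfield 2. Brookfield has the fewest and is eliminated.
Round 2: Jasper 5, Glendale 4. Jasper has a majority.

Jasper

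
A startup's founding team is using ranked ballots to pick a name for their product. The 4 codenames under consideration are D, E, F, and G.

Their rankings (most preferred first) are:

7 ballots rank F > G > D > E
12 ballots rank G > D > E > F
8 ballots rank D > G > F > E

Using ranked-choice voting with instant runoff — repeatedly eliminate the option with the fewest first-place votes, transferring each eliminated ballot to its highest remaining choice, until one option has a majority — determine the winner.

Round 1: G 12, D 8, F 7, E 0. E has the fewest and is eliminated.
Round 2: G 12, D 8, F 7. F has the fewest and is eliminated.
Round 3: G 19, D 8. G has a majority.

G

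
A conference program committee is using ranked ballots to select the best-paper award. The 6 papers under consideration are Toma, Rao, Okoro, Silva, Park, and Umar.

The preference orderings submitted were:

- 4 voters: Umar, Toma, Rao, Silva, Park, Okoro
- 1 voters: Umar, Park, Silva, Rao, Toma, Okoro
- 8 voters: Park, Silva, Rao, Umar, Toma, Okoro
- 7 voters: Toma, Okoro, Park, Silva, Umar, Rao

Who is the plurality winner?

First-place vote totals:
  Toma: 7
  Rao: 0
  Okoro: 0
  Silva: 0
  Park: 8
  Umar: 5
Park has the most first-place votes.

Park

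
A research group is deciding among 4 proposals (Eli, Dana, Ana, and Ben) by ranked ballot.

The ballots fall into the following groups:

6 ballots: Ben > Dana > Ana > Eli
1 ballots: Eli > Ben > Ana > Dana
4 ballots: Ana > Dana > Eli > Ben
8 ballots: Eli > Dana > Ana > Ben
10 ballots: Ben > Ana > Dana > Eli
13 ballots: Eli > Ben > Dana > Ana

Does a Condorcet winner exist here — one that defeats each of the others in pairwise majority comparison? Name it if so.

Head-to-head results (42 voters total):
Eli vs Dana: Eli wins 22–20.
Eli vs Ana: Eli wins 22–20.
Eli vs Ben: Eli wins 26–16.
Dana vs Ana: Dana wins 27–15.
Dana vs Ben: Ben wins 30–12.
Ana vs Ben: Ben wins 30–12.
Eli beats each rival — Dana (22–20), Ana (22–20), Ben (26–16) — so Eli is the Condorcet winner.

Eli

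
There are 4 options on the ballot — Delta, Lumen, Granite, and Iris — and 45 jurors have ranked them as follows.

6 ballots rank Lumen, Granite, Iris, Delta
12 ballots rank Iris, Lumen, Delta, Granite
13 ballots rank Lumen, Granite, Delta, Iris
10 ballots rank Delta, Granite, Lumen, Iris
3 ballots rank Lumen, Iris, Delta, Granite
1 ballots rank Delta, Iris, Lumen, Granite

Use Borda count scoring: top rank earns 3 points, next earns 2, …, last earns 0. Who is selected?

Lumen

Borda scores:
  Delta: 6·0 + 12·1 + 13·1 + 10·3 + 3·1 + 3 = 61
  Lumen: 6·3 + 12·2 + 13·3 + 10·1 + 3·3 + 1 = 101
  Granite: 6·2 + 12·0 + 13·2 + 10·2 + 3·0 + 0 = 58
  Iris: 6·1 + 12·3 + 13·0 + 10·0 + 3·2 + 2 = 50
Lumen has the highest total.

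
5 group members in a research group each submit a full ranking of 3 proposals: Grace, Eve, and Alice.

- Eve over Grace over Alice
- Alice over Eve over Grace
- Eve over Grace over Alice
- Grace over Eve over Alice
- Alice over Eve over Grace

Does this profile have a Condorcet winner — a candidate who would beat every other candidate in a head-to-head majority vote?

Yes

Head-to-head results (5 voters total):
Grace vs Eve: Eve wins 4–1.
Grace vs Alice: Grace wins 3–2.
Eve vs Alice: Eve wins 3–2.
Eve beats each rival — Grace (4–1), Alice (3–2) — so Eve is the Condorcet winner.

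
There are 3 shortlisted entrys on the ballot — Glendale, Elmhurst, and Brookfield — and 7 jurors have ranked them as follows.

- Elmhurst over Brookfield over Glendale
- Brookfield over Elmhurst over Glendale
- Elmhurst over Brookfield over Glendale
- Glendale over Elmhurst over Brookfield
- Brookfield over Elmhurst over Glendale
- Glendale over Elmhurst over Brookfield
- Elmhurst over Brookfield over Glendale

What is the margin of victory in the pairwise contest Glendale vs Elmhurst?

3

Ballots ranking Glendale above Elmhurst: 2.
Ballots ranking Elmhurst above Glendale: 5.
Elmhurst wins 5–2, a margin of 3.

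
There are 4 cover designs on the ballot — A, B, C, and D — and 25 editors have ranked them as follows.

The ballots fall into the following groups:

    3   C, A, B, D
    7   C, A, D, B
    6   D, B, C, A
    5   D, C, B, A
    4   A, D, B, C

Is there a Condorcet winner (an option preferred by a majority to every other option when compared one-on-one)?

Head-to-head results (25 voters total):
A vs B: A wins 14–11.
A vs C: C wins 21–4.
A vs D: A wins 14–11.
B vs C: C wins 15–10.
B vs D: D wins 22–3.
C vs D: D wins 15–10.
No candidate beats all others: A beats D beats C beats A, a majority cycle.

No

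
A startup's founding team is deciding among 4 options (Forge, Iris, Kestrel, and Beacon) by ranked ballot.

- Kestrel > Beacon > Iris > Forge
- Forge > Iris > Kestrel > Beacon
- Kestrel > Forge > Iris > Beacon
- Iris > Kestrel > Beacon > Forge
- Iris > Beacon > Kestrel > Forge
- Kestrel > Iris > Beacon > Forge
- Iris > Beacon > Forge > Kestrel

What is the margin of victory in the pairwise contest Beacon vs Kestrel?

3

Ballots ranking Beacon above Kestrel: 2.
Ballots ranking Kestrel above Beacon: 5.
Kestrel wins 5–2, a margin of 3.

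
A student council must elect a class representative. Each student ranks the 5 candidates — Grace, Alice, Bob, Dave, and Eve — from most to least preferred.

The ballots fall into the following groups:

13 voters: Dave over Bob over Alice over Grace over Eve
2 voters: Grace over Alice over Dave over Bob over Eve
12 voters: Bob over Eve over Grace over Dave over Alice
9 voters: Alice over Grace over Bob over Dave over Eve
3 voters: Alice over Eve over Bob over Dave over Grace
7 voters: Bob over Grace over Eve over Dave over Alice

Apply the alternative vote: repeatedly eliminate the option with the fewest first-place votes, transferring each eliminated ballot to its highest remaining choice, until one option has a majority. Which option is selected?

Bob

Round 1: Bob 19, Dave 13, Alice 12, Grace 2, Eve 0. Eve has the fewest and is eliminated.
Round 2: Bob 19, Dave 13, Alice 12, Grace 2. Grace has the fewest and is eliminated.
Round 3: Bob 19, Alice 14, Dave 13. Dave has the fewest and is eliminated.
Round 4: Bob 32, Alice 14. Bob has a majority.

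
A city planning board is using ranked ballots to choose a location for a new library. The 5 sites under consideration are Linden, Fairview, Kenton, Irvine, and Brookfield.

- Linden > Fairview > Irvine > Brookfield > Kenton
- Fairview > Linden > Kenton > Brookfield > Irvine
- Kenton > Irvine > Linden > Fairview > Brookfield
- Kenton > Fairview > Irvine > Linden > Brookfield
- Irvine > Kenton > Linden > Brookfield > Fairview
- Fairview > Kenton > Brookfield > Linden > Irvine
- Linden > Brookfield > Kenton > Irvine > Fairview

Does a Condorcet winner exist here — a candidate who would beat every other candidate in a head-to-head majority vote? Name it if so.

Kenton

Head-to-head results (7 voters total):
Linden vs Fairview: Linden wins 4–3.
Linden vs Kenton: Kenton wins 4–3.
Linden vs Irvine: Linden wins 4–3.
Linden vs Brookfield: Linden wins 6–1.
Fairview vs Kenton: Kenton wins 4–3.
Fairview vs Irvine: Fairview wins 4–3.
Fairview vs Brookfield: Fairview wins 5–2.
Kenton vs Irvine: Kenton wins 5–2.
Kenton vs Brookfield: Kenton wins 5–2.
Irvine vs Brookfield: Irvine wins 4–3.
Kenton beats each rival — Linden (4–3), Fairview (4–3), Irvine (5–2), Brookfield (5–2) — so Kenton is the Condorcet winner.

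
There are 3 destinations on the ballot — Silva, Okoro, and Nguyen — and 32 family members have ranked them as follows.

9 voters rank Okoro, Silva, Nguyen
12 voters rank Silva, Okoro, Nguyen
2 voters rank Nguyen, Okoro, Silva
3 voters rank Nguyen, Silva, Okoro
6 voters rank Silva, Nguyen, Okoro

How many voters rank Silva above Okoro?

21

Ballots ranking Silva above Okoro: 12+3+6 = 21.
Ballots ranking Okoro above Silva: 9+2 = 11.
So 21 of 32 voters prefer Silva to Okoro.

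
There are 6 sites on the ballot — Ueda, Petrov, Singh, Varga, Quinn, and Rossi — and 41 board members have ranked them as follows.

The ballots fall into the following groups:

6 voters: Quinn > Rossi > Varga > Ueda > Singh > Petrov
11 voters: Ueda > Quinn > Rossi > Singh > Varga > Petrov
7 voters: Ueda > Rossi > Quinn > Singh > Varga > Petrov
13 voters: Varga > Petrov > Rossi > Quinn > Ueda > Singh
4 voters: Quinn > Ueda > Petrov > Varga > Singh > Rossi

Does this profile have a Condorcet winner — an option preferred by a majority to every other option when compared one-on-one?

Yes

Head-to-head results (41 voters total):
Ueda vs Petrov: Ueda wins 28–13.
Ueda vs Singh: Ueda wins 41–0.
Ueda vs Varga: Ueda wins 22–19.
Ueda vs Quinn: Quinn wins 23–18.
Ueda vs Rossi: Ueda wins 22–19.
Petrov vs Singh: Singh wins 24–17.
Petrov vs Varga: Varga wins 37–4.
Petrov vs Quinn: Quinn wins 28–13.
Petrov vs Rossi: Rossi wins 24–17.
Singh vs Varga: Varga wins 23–18.
Singh vs Quinn: Quinn wins 41–0.
Singh vs Rossi: Rossi wins 37–4.
Varga vs Quinn: Quinn wins 28–13.
Varga vs Rossi: Rossi wins 24–17.
Quinn vs Rossi: Quinn wins 21–20.
Quinn beats each rival — Ueda (23–18), Petrov (28–13), Singh (41–0), Varga (28–13), Rossi (21–20) — so Quinn is the Condorcet winner.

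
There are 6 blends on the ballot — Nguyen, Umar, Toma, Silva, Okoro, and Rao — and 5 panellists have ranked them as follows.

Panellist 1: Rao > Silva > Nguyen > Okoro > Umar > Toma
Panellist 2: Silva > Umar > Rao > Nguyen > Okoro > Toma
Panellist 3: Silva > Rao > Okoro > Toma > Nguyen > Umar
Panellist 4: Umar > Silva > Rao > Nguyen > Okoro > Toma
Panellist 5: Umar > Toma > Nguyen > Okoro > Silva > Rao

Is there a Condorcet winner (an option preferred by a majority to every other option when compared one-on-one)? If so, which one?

Head-to-head results (5 voters total):
Nguyen vs Umar: Umar wins 3–2.
Nguyen vs Toma: Nguyen wins 3–2.
Nguyen vs Silva: Silva wins 4–1.
Nguyen vs Okoro: Nguyen wins 4–1.
Nguyen vs Rao: Rao wins 4–1.
Umar vs Toma: Umar wins 4–1.
Umar vs Silva: Silva wins 3–2.
Umar vs Okoro: Umar wins 3–2.
Umar vs Rao: Umar wins 3–2.
Toma vs Silva: Silva wins 4–1.
Toma vs Okoro: Okoro wins 4–1.
Toma vs Rao: Rao wins 4–1.
Silva vs Okoro: Silva wins 4–1.
Silva vs Rao: Silva wins 4–1.
Okoro vs Rao: Rao wins 4–1.
Silva beats each rival — Nguyen (4–1), Umar (3–2), Toma (4–1), Okoro (4–1), Rao (4–1) — so Silva is the Condorcet winner.

Silva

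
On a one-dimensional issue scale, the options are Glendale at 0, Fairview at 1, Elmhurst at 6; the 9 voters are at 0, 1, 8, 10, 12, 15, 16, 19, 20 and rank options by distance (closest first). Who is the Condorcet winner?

Elmhurst

With single-peaked preferences on a line, the Condorcet winner is the candidate closest to the median voter.
The median voter (position 12) is closest to Elmhurst at 6.
Check: Elmhurst vs Fairview — voters closer to Elmhurst: 7 of 9.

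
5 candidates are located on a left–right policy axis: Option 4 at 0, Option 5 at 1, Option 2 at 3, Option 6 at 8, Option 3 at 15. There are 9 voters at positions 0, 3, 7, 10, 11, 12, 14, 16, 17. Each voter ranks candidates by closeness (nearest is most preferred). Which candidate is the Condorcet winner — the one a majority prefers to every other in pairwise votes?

With single-peaked preferences on a line, the Condorcet winner is the candidate closest to the median voter.
The median voter (position 11) is closest to Option 6 at 8.
Check: Option 6 vs Option 5 — voters closer to Option 6: 7 of 9.

Option 6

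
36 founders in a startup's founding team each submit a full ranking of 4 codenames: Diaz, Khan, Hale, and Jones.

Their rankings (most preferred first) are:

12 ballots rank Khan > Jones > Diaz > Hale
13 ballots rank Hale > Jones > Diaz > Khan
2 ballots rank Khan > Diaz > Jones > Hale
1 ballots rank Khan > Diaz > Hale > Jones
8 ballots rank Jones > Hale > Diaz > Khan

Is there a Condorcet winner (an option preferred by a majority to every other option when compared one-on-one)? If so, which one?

Jones

Head-to-head results (36 voters total):
Diaz vs Khan: Diaz wins 21–15.
Diaz vs Hale: Hale wins 21–15.
Diaz vs Jones: Jones wins 33–3.
Khan vs Hale: Hale wins 21–15.
Khan vs Jones: Jones wins 21–15.
Hale vs Jones: Jones wins 22–14.
Jones beats each rival — Diaz (33–3), Khan (21–15), Hale (22–14) — so Jones is the Condorcet winner.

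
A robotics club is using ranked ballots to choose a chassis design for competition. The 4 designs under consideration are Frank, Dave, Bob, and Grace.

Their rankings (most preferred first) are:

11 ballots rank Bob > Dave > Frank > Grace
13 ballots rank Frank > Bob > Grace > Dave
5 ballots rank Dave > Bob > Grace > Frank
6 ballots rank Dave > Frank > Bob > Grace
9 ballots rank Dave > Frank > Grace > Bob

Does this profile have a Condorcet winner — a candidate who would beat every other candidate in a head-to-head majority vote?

No

Head-to-head results (44 voters total):
Frank vs Dave: Dave wins 31–13.
Frank vs Bob: Frank wins 28–16.
Frank vs Grace: Frank wins 39–5.
Dave vs Bob: Bob wins 24–20.
Dave vs Grace: Dave wins 31–13.
Bob vs Grace: Bob wins 35–9.
No candidate beats all others: Frank beats Bob beats Dave beats Frank, a majority cycle.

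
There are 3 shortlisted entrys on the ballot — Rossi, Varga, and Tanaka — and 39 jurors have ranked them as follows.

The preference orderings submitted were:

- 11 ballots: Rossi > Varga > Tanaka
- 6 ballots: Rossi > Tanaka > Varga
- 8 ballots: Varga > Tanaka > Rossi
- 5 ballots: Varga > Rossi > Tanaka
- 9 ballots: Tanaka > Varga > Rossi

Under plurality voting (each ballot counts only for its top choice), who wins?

Rossi

First-place vote totals:
  Rossi: 17
  Varga: 13
  Tanaka: 9
Rossi has the most first-place votes.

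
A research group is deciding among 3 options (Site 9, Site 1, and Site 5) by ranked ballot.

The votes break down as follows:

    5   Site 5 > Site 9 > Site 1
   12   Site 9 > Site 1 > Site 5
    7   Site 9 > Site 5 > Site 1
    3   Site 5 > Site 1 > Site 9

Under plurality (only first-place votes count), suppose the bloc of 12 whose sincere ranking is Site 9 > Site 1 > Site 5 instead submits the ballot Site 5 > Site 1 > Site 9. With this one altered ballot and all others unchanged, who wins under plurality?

Site 5

First-place totals with the altered ballot: Site 9 7, Site 1 0, Site 5 20.
The switch changes the winner from Site 9 to Site 5.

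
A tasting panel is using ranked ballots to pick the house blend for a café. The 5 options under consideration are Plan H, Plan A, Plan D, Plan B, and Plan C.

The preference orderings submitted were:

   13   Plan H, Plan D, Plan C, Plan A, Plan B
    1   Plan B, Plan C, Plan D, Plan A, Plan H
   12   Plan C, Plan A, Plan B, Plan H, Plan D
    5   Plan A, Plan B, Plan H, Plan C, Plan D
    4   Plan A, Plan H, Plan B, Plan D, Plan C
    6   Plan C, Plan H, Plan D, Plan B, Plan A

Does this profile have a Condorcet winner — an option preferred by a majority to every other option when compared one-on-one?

No

Head-to-head results (41 voters total):
Plan H vs Plan A: Plan A wins 22–19.
Plan H vs Plan D: Plan H wins 40–1.
Plan H vs Plan B: Plan H wins 23–18.
Plan H vs Plan C: Plan H wins 22–19.
Plan A vs Plan D: Plan A wins 21–20.
Plan A vs Plan B: Plan A wins 34–7.
Plan A vs Plan C: Plan C wins 32–9.
Plan D vs Plan B: Plan B wins 22–19.
Plan D vs Plan C: Plan C wins 24–17.
Plan B vs Plan C: Plan C wins 31–10.
No candidate beats all others: Plan H beats Plan C beats Plan A beats Plan H, a majority cycle.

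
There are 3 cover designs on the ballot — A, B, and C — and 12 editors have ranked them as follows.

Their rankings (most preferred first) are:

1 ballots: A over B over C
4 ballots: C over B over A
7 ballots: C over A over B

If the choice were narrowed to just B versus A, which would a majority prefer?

Ballots ranking B above A: 4.
Ballots ranking A above B: 1+7 = 8.
A wins the head-to-head, 8–4.

A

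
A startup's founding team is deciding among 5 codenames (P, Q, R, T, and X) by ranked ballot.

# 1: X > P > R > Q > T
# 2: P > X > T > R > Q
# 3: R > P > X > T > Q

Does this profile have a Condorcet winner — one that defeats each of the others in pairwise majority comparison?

Yes

Head-to-head results (3 voters total):
P vs Q: P wins 3–0.
P vs R: P wins 2–1.
P vs T: P wins 3–0.
P vs X: P wins 2–1.
Q vs R: R wins 3–0.
Q vs T: T wins 2–1.
Q vs X: X wins 3–0.
R vs T: R wins 2–1.
R vs X: X wins 2–1.
T vs X: X wins 3–0.
P beats each rival — Q (3–0), R (2–1), T (3–0), X (2–1) — so P is the Condorcet winner.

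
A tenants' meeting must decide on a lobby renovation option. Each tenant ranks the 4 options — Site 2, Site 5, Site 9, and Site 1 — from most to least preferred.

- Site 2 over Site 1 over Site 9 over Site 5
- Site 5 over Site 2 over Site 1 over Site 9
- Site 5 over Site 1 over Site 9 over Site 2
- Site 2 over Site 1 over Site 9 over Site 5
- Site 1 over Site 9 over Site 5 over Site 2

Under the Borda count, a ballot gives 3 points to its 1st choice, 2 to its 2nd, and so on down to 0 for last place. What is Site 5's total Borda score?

Borda scores:
  Site 2: 3 + 2 + 0 + 3 + 0 = 8
  Site 5: 0 + 3 + 3 + 0 + 1 = 7
  Site 9: 1 + 0 + 1 + 1 + 2 = 5
  Site 1: 2 + 1 + 2 + 2 + 3 = 10

7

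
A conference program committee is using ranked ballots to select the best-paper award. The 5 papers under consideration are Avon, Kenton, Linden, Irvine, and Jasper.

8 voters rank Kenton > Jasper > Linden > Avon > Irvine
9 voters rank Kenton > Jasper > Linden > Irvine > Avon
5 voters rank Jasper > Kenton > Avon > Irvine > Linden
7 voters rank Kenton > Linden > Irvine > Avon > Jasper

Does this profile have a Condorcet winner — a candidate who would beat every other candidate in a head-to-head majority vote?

Head-to-head results (29 voters total):
Avon vs Kenton: Kenton wins 29–0.
Avon vs Linden: Linden wins 24–5.
Avon vs Irvine: Irvine wins 16–13.
Avon vs Jasper: Jasper wins 22–7.
Kenton vs Linden: Kenton wins 29–0.
Kenton vs Irvine: Kenton wins 29–0.
Kenton vs Jasper: Kenton wins 24–5.
Linden vs Irvine: Linden wins 24–5.
Linden vs Jasper: Jasper wins 22–7.
Irvine vs Jasper: Jasper wins 22–7.
Kenton beats each rival — Avon (29–0), Linden (29–0), Irvine (29–0), Jasper (24–5) — so Kenton is the Condorcet winner.

Yes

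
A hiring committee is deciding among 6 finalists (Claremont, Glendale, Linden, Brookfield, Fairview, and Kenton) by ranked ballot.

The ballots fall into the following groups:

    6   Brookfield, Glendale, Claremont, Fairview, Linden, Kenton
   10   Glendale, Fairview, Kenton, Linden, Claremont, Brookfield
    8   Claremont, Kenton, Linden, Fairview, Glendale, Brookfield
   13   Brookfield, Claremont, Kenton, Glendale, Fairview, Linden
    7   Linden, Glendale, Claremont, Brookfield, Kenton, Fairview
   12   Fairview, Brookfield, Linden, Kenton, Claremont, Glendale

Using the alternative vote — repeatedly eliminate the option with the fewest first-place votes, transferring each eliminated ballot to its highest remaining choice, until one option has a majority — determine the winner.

Fairview

Round 1: Brookfield 19, Fairview 12, Glendale 10, Claremont 8, Linden 7, Kenton 0. Kenton has the fewest and is eliminated.
Round 2: Brookfield 19, Fairview 12, Glendale 10, Claremont 8, Linden 7. Linden has the fewest and is eliminated.
Round 3: Brookfield 19, Glendale 17, Fairview 12, Claremont 8. Claremont has the fewest and is eliminated.
Round 4: Fairview 20, Brookfield 19, Glendale 17. Glendale has the fewest and is eliminated.
Round 5: Fairview 30, Brookfield 26. Fairview has a majority.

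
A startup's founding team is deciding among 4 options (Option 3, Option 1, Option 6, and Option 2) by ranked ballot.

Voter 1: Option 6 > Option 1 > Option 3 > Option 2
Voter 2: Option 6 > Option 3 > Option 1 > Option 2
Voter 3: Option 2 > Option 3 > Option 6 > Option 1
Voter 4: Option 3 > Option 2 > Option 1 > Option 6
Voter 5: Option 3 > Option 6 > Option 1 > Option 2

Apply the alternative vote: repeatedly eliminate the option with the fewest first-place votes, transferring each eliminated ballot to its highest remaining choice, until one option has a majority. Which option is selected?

Round 1: Option 3 2, Option 6 2, Option 2 1, Option 1 0. Option 1 has the fewest and is eliminated.
Round 2: Option 3 2, Option 6 2, Option 2 1. Option 2 has the fewest and is eliminated.
Round 3: Option 3 3, Option 6 2. Option 3 has a majority.

Option 3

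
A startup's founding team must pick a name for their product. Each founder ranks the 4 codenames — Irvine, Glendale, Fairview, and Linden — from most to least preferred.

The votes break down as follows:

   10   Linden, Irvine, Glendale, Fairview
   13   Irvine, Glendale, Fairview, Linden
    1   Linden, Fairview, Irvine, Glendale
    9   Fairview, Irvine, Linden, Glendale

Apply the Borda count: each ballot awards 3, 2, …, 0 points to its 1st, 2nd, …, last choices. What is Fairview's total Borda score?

Borda scores:
  Irvine: 10·2 + 13·3 + 1 + 9·2 = 78
  Glendale: 10·1 + 13·2 + 0 + 9·0 = 36
  Fairview: 10·0 + 13·1 + 2 + 9·3 = 42
  Linden: 10·3 + 13·0 + 3 + 9·1 = 42

42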